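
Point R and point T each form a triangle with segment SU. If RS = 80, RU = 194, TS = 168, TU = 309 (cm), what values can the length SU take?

141 < SU < 274

From triangle RSU: |80 − 194| < SU < 80 + 194, i.e. 114 < SU < 274.
From triangle TSU: 141 < SU < 477.
Both must hold, so SU lies in the intersection.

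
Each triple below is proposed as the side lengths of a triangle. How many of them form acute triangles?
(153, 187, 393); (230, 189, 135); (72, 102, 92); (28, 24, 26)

(153,187,393): 153+187 ≤ 393, not a triangle
(230,189,135): 135²+189² = 53946 > 52900 = 230² → acute
(72,102,92): 72²+92² = 13648 > 10404 = 102² → acute
(28,24,26): 24²+26² = 1252 > 784 = 28² → acute
3 of the 4 are acute.

3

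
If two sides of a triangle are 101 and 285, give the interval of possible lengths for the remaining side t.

By the triangle inequality, t must be less than 101 + 285 = 386 and greater than |101 − 285| = 184.

184 < t < 386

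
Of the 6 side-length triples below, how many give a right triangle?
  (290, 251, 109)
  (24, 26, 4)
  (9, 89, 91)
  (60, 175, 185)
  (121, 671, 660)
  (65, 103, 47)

(290,251,109): 109²+251² = 74882 < 84100 = 290² → obtuse
(24,26,4): 4²+24² = 592 < 676 = 26² → obtuse
(9,89,91): 9²+89² = 8002 < 8281 = 91² → obtuse
(60,175,185): 60²+175² = 34225 = 185² → right
(121,671,660): 121²+660² = 450241 = 671² → right
(65,103,47): 47²+65² = 6434 < 10609 = 103² → obtuse
2 of the 6 are right.

2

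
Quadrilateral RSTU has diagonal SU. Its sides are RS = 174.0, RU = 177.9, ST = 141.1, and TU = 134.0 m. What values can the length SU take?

7.1 < SU < 275.1

From triangle RSU: |174.0 − 177.9| < SU < 174.0 + 177.9, i.e. 3.9 < SU < 351.9.
From triangle TSU: 7.1 < SU < 275.1.
Both must hold, so SU lies in the intersection.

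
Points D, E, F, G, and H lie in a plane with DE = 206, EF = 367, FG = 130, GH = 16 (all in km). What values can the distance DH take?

The maximum is all hops collinear in one direction: 206 + 367 + 130 + 16 = 719.
The longest hop is 367; the others sum to 352. Folding the others back against it leaves at least 367 − 352 = 15.

15 ≤ DH ≤ 719 km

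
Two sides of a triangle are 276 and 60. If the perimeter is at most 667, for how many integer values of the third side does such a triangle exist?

115

Triangle inequality: 216 < x < 336. Perimeter ≤ 667 gives x ≤ 667 − 276 − 60 = 331.
So 216 < x ≤ 331; integers 217 through 331: 115 values.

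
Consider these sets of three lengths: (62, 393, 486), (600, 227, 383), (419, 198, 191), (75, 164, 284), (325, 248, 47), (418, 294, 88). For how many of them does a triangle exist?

1

(62,393,486): 62+393 ≤ 486 → not valid
(227,383,600): 227+383 > 600 → valid
(191,198,419): 191+198 ≤ 419 → not valid
(75,164,284): 75+164 ≤ 284 → not valid
(47,248,325): 47+248 ≤ 325 → not valid
(88,294,418): 88+294 ≤ 418 → not valid
1 of the 6 triples forms a triangle.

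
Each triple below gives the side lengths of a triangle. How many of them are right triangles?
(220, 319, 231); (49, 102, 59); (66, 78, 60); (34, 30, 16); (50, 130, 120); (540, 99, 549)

4

(220,319,231): 220²+231² = 101761 = 319² → right
(49,102,59): 49²+59² = 5882 < 10404 = 102² → obtuse
(66,78,60): 60²+66² = 7956 > 6084 = 78² → acute
(34,30,16): 16²+30² = 1156 = 34² → right
(50,130,120): 50²+120² = 16900 = 130² → right
(540,99,549): 99²+540² = 301401 = 549² → right
4 of the 6 are right.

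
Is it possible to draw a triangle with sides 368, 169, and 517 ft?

The longest side is 517, and the other two sum to 537.
Since 537 > 517, the triangle inequality holds.

Yes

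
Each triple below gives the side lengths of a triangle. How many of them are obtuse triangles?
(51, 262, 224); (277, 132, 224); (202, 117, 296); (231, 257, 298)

(51,262,224): 51²+224² = 52777 < 68644 = 262² → obtuse
(277,132,224): 132²+224² = 67600 < 76729 = 277² → obtuse
(202,117,296): 117²+202² = 54493 < 87616 = 296² → obtuse
(231,257,298): 231²+257² = 119410 > 88804 = 298² → acute
3 of the 4 are obtuse.

3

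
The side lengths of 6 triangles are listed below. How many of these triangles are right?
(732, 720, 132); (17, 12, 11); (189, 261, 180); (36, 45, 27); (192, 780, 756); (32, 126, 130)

5

(732,720,132): 132²+720² = 535824 = 732² → right
(17,12,11): 11²+12² = 265 < 289 = 17² → obtuse
(189,261,180): 180²+189² = 68121 = 261² → right
(36,45,27): 27²+36² = 2025 = 45² → right
(192,780,756): 192²+756² = 608400 = 780² → right
(32,126,130): 32²+126² = 16900 = 130² → right
5 of the 6 are right.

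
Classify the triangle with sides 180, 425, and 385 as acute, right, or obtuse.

Compare the square of the longest side to the sum of squares of the other two: 180² + 385² = 180625 = 425².

right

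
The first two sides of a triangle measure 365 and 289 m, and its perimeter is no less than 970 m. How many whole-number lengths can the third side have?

338

Triangle inequality: 76 < x < 654. Perimeter ≥ 970 gives x ≥ 970 − 365 − 289 = 316.
So 316 ≤ x < 654; integers 316 through 653: 338 values.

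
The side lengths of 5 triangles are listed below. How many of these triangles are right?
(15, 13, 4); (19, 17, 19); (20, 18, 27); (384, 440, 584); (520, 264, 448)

(15,13,4): 4²+13² = 185 < 225 = 15² → obtuse
(19,17,19): 17²+19² = 650 > 361 = 19² → acute
(20,18,27): 18²+20² = 724 < 729 = 27² → obtuse
(384,440,584): 384²+440² = 341056 = 584² → right
(520,264,448): 264²+448² = 270400 = 520² → right
2 of the 5 are right.

2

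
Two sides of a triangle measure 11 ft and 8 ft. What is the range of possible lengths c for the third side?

By the triangle inequality, c must be less than 11 + 8 = 19 and greater than |11 − 8| = 3.

3 < c < 19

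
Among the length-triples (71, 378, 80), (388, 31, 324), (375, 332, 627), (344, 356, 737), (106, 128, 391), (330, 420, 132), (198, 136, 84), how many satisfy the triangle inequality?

3

(71,80,378): 71+80 ≤ 378 → not valid
(31,324,388): 31+324 ≤ 388 → not valid
(332,375,627): 332+375 > 627 → valid
(344,356,737): 344+356 ≤ 737 → not valid
(106,128,391): 106+128 ≤ 391 → not valid
(132,330,420): 132+330 > 420 → valid
(84,136,198): 84+136 > 198 → valid
3 of the 7 triples form a triangle.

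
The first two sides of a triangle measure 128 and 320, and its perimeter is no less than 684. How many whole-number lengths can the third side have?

Triangle inequality: 192 < x < 448. Perimeter ≥ 684 gives x ≥ 684 − 128 − 320 = 236.
So 236 ≤ x < 448; integers 236 through 447: 212 values.

212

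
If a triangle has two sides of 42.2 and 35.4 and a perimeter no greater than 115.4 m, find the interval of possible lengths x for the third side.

Triangle inequality alone gives 6.8 < x < 77.6.
The perimeter condition gives x ≤ 115.4 − 42.2 − 35.4 = 37.8.
Intersecting the two: 6.8 < x ≤ 37.8.

6.8 < x ≤ 37.8 m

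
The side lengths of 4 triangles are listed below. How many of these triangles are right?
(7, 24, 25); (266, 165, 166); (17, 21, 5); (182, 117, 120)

(7,24,25): 7²+24² = 625 = 25² → right
(266,165,166): 165²+166² = 54781 < 70756 = 266² → obtuse
(17,21,5): 5²+17² = 314 < 441 = 21² → obtuse
(182,117,120): 117²+120² = 28089 < 33124 = 182² → obtuse
1 of the 4 is right.

1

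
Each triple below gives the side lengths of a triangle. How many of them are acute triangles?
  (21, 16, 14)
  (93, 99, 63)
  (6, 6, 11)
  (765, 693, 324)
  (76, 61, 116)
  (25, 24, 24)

(21,16,14): 14²+16² = 452 > 441 = 21² → acute
(93,99,63): 63²+93² = 12618 > 9801 = 99² → acute
(6,6,11): 6²+6² = 72 < 121 = 11² → obtuse
(765,693,324): 324²+693² = 585225 = 765² → right
(76,61,116): 61²+76² = 9497 < 13456 = 116² → obtuse
(25,24,24): 24²+24² = 1152 > 625 = 25² → acute
3 of the 6 are acute.

3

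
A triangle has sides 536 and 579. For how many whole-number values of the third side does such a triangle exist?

The third side lies in the open interval (43, 1115).
Integers from 44 to 1114 inclusive: 1114 − 44 + 1 = 1071.

1071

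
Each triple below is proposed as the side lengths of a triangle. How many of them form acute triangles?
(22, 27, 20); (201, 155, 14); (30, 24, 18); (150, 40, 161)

1

(22,27,20): 20²+22² = 884 > 729 = 27² → acute
(201,155,14): 14+155 ≤ 201, not a triangle
(30,24,18): 18²+24² = 900 = 30² → right
(150,40,161): 40²+150² = 24100 < 25921 = 161² → obtuse
1 of the 4 is acute.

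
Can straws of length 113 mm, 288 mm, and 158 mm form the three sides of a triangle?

No

The longest side is 288, but the other two sum to only 271.
271 < 288, so the triangle inequality fails.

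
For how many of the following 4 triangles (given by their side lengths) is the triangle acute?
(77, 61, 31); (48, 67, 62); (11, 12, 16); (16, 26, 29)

(77,61,31): 31²+61² = 4682 < 5929 = 77² → obtuse
(48,67,62): 48²+62² = 6148 > 4489 = 67² → acute
(11,12,16): 11²+12² = 265 > 256 = 16² → acute
(16,26,29): 16²+26² = 932 > 841 = 29² → acute
3 of the 4 are acute.

3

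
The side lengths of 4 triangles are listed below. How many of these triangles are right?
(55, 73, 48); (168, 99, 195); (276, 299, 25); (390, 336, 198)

(55,73,48): 48²+55² = 5329 = 73² → right
(168,99,195): 99²+168² = 38025 = 195² → right
(276,299,25): 25²+276² = 76801 < 89401 = 299² → obtuse
(390,336,198): 198²+336² = 152100 = 390² → right
3 of the 4 are right.

3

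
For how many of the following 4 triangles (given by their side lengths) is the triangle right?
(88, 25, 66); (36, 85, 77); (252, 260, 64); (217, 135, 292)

2

(88,25,66): 25²+66² = 4981 < 7744 = 88² → obtuse
(36,85,77): 36²+77² = 7225 = 85² → right
(252,260,64): 64²+252² = 67600 = 260² → right
(217,135,292): 135²+217² = 65314 < 85264 = 292² → obtuse
2 of the 4 are right.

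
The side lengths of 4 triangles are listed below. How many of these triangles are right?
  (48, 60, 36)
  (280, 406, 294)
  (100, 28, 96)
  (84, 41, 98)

3

(48,60,36): 36²+48² = 3600 = 60² → right
(280,406,294): 280²+294² = 164836 = 406² → right
(100,28,96): 28²+96² = 10000 = 100² → right
(84,41,98): 41²+84² = 8737 < 9604 = 98² → obtuse
3 of the 4 are right.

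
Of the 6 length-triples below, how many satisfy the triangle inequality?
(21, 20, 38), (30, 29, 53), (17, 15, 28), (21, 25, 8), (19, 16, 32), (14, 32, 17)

5

(20,21,38): 20+21 > 38 → valid
(29,30,53): 29+30 > 53 → valid
(15,17,28): 15+17 > 28 → valid
(8,21,25): 8+21 > 25 → valid
(16,19,32): 16+19 > 32 → valid
(14,17,32): 14+17 ≤ 32 → not valid
5 of the 6 triples form a triangle.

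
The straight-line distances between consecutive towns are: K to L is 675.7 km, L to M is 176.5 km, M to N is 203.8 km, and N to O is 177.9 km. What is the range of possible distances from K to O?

The maximum is all hops collinear in one direction: 675.7 + 176.5 + 203.8 + 177.9 = 1233.9.
The longest hop is 675.7; the others sum to 558.2. Folding the others back against it leaves at least 675.7 − 558.2 = 117.5.

117.5 ≤ KO ≤ 1233.9 km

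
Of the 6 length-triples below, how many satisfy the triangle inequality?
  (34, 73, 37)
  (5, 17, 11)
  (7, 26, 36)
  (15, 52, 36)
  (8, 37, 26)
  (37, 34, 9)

1

(34,37,73): 34+37 ≤ 73 → not valid
(5,11,17): 5+11 ≤ 17 → not valid
(7,26,36): 7+26 ≤ 36 → not valid
(15,36,52): 15+36 ≤ 52 → not valid
(8,26,37): 8+26 ≤ 37 → not valid
(9,34,37): 9+34 > 37 → valid
1 of the 6 triples forms a triangle.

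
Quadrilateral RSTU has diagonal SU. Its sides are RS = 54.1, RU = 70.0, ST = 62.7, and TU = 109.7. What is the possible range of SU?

From triangle RSU: |54.1 − 70.0| < SU < 54.1 + 70.0, i.e. 15.9 < SU < 124.1.
From triangle TSU: 47.0 < SU < 172.4.
Both must hold, so SU lies in the intersection.

47.0 < SU < 124.1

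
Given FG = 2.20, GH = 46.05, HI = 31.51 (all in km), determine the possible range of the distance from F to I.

The maximum is all hops collinear in one direction: 2.20 + 46.05 + 31.51 = 79.76.
The longest hop is 46.05; the others sum to 33.71. Folding the others back against it leaves at least 46.05 − 33.71 = 12.34.

12.34 ≤ FI ≤ 79.76 km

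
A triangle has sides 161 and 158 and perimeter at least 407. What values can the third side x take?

88 ≤ x < 319

Triangle inequality alone gives 3 < x < 319.
The perimeter condition gives x ≥ 407 − 161 − 158 = 88.
Intersecting the two: 88 ≤ x < 319.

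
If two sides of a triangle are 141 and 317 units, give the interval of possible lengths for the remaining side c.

By the triangle inequality, c must be less than 141 + 317 = 458 and greater than |141 − 317| = 176.

176 < c < 458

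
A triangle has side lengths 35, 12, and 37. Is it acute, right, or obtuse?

Compare the square of the longest side to the sum of squares of the other two: 12² + 35² = 1369 = 37².

right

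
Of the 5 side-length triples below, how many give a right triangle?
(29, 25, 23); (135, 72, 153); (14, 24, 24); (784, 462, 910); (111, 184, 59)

2

(29,25,23): 23²+25² = 1154 > 841 = 29² → acute
(135,72,153): 72²+135² = 23409 = 153² → right
(14,24,24): 14²+24² = 772 > 576 = 24² → acute
(784,462,910): 462²+784² = 828100 = 910² → right
(111,184,59): 59+111 ≤ 184, not a triangle
2 of the 5 are right.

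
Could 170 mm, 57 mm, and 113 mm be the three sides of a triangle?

No

The two shorter sides sum to 170, exactly equal to the longest side 170.
That gives only a degenerate (flat) triangle — the inequality must be strict.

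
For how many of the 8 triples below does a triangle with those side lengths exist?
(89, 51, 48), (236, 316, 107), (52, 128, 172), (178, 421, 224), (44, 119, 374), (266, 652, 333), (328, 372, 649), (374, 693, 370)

5

(48,51,89): 48+51 > 89 → valid
(107,236,316): 107+236 > 316 → valid
(52,128,172): 52+128 > 172 → valid
(178,224,421): 178+224 ≤ 421 → not valid
(44,119,374): 44+119 ≤ 374 → not valid
(266,333,652): 266+333 ≤ 652 → not valid
(328,372,649): 328+372 > 649 → valid
(370,374,693): 370+374 > 693 → valid
5 of the 8 triples form a triangle.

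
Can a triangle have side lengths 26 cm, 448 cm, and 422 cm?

No

The two shorter sides sum to 448, exactly equal to the longest side 448.
That gives only a degenerate (flat) triangle — the inequality must be strict.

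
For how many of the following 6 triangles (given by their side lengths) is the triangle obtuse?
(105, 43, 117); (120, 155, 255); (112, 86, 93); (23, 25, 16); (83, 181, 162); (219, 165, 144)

2

(105,43,117): 43²+105² = 12874 < 13689 = 117² → obtuse
(120,155,255): 120²+155² = 38425 < 65025 = 255² → obtuse
(112,86,93): 86²+93² = 16045 > 12544 = 112² → acute
(23,25,16): 16²+23² = 785 > 625 = 25² → acute
(83,181,162): 83²+162² = 33133 > 32761 = 181² → acute
(219,165,144): 144²+165² = 47961 = 219² → right
2 of the 6 are obtuse.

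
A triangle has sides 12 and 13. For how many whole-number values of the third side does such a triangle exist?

The third side lies in the open interval (1, 25).
Integers from 2 to 24 inclusive: 24 − 2 + 1 = 23.

23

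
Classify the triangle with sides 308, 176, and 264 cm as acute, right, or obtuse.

Compare the square of the longest side to the sum of squares of the other two: 176² + 264² = 100672 > 94864 = 308².

acute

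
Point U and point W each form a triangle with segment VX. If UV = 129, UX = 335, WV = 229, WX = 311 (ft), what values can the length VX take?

From triangle UVX: |129 − 335| < VX < 129 + 335, i.e. 206 < VX < 464.
From triangle WVX: 82 < VX < 540.
Both must hold, so VX lies in the intersection.

206 < VX < 464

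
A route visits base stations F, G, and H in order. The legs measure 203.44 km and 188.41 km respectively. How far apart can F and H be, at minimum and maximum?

15.03 ≤ FH ≤ 391.85 km

By the triangle inequality, |203.44 − 188.41| ≤ FH ≤ 203.44 + 188.41.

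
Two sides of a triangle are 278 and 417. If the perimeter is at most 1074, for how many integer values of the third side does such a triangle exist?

Triangle inequality: 139 < x < 695. Perimeter ≤ 1074 gives x ≤ 1074 − 278 − 417 = 379.
So 139 < x ≤ 379; integers 140 through 379: 240 values.

240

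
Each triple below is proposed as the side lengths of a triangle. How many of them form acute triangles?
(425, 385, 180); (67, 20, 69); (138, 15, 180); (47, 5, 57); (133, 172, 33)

1

(425,385,180): 180²+385² = 180625 = 425² → right
(67,20,69): 20²+67² = 4889 > 4761 = 69² → acute
(138,15,180): 15+138 ≤ 180, not a triangle
(47,5,57): 5+47 ≤ 57, not a triangle
(133,172,33): 33+133 ≤ 172, not a triangle
1 of the 5 is acute.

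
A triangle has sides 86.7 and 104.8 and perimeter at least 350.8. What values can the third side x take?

159.3 ≤ x < 191.5

Triangle inequality alone gives 18.1 < x < 191.5.
The perimeter condition gives x ≥ 350.8 − 86.7 − 104.8 = 159.3.
Intersecting the two: 159.3 ≤ x < 191.5.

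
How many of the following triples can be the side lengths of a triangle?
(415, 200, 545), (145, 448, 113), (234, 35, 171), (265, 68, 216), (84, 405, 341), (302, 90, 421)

(200,415,545): 200+415 > 545 → valid
(113,145,448): 113+145 ≤ 448 → not valid
(35,171,234): 35+171 ≤ 234 → not valid
(68,216,265): 68+216 > 265 → valid
(84,341,405): 84+341 > 405 → valid
(90,302,421): 90+302 ≤ 421 → not valid
3 of the 6 triples form a triangle.

3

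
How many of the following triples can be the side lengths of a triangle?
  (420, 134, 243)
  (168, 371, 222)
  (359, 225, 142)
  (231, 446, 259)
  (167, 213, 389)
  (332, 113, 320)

4

(134,243,420): 134+243 ≤ 420 → not valid
(168,222,371): 168+222 > 371 → valid
(142,225,359): 142+225 > 359 → valid
(231,259,446): 231+259 > 446 → valid
(167,213,389): 167+213 ≤ 389 → not valid
(113,320,332): 113+320 > 332 → valid
4 of the 6 triples form a triangle.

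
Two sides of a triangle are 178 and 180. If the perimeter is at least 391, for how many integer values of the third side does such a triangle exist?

Triangle inequality: 2 < x < 358. Perimeter ≥ 391 gives x ≥ 391 − 178 − 180 = 33.
So 33 ≤ x < 358; integers 33 through 357: 325 values.

325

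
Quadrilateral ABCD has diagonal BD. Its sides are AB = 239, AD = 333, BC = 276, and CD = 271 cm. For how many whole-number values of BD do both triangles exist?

From triangle ABD: 94 < BD < 572.
From triangle CBD: 5 < BD < 547.
Intersection: 94 < BD < 547, so integers 95 through 546: 452 values.

452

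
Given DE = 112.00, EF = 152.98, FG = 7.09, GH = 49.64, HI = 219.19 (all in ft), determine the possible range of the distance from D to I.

The maximum is all hops collinear in one direction: 112.00 + 152.98 + 7.09 + 49.64 + 219.19 = 540.90.
The longest hop is 219.19; the others sum to 321.71. Since 219.19 ≤ 321.71, the path can fold back on itself completely, so the minimum distance is 0.

0 ≤ DI ≤ 540.90 ft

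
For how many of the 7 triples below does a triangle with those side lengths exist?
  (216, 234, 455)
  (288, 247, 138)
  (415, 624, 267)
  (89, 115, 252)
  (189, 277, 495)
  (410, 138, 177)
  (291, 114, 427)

2

(216,234,455): 216+234 ≤ 455 → not valid
(138,247,288): 138+247 > 288 → valid
(267,415,624): 267+415 > 624 → valid
(89,115,252): 89+115 ≤ 252 → not valid
(189,277,495): 189+277 ≤ 495 → not valid
(138,177,410): 138+177 ≤ 410 → not valid
(114,291,427): 114+291 ≤ 427 → not valid
2 of the 7 triples form a triangle.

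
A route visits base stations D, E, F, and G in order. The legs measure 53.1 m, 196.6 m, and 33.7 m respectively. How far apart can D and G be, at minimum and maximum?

The maximum is all hops collinear in one direction: 53.1 + 196.6 + 33.7 = 283.4.
The longest hop is 196.6; the others sum to 86.8. Folding the others back against it leaves at least 196.6 − 86.8 = 109.8.

109.8 ≤ DG ≤ 283.4 m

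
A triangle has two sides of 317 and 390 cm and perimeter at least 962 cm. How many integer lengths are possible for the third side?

452

Triangle inequality: 73 < x < 707. Perimeter ≥ 962 gives x ≥ 962 − 317 − 390 = 255.
So 255 ≤ x < 707; integers 255 through 706: 452 values.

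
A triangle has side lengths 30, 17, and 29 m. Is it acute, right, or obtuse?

Compare the square of the longest side to the sum of squares of the other two: 17² + 29² = 1130 > 900 = 30².

acute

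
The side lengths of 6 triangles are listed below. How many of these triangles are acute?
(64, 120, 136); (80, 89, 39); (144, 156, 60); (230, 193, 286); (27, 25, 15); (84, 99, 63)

(64,120,136): 64²+120² = 18496 = 136² → right
(80,89,39): 39²+80² = 7921 = 89² → right
(144,156,60): 60²+144² = 24336 = 156² → right
(230,193,286): 193²+230² = 90149 > 81796 = 286² → acute
(27,25,15): 15²+25² = 850 > 729 = 27² → acute
(84,99,63): 63²+84² = 11025 > 9801 = 99² → acute
3 of the 6 are acute.

3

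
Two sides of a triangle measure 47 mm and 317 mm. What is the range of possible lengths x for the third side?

By the triangle inequality, x must be less than 47 + 317 = 364 and greater than |47 − 317| = 270.

270 < x < 364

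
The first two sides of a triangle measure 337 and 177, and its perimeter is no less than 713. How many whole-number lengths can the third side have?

Triangle inequality: 160 < x < 514. Perimeter ≥ 713 gives x ≥ 713 − 337 − 177 = 199.
So 199 ≤ x < 514; integers 199 through 513: 315 values.

315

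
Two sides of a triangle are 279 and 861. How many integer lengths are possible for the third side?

557

The third side lies in the open interval (582, 1140).
Integers from 583 to 1139 inclusive: 1139 − 583 + 1 = 557.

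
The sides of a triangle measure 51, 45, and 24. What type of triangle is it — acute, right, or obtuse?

Compare the square of the longest side to the sum of squares of the other two: 24² + 45² = 2601 = 51².

right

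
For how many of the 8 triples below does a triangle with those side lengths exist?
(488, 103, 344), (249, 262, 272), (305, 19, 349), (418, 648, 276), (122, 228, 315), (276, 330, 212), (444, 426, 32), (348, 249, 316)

6

(103,344,488): 103+344 ≤ 488 → not valid
(249,262,272): 249+262 > 272 → valid
(19,305,349): 19+305 ≤ 349 → not valid
(276,418,648): 276+418 > 648 → valid
(122,228,315): 122+228 > 315 → valid
(212,276,330): 212+276 > 330 → valid
(32,426,444): 32+426 > 444 → valid
(249,316,348): 249+316 > 348 → valid
6 of the 8 triples form a triangle.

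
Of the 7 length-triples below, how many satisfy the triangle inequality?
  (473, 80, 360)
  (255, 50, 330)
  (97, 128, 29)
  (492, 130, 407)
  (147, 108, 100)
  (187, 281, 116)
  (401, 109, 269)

(80,360,473): 80+360 ≤ 473 → not valid
(50,255,330): 50+255 ≤ 330 → not valid
(29,97,128): 29+97 ≤ 128 → not valid
(130,407,492): 130+407 > 492 → valid
(100,108,147): 100+108 > 147 → valid
(116,187,281): 116+187 > 281 → valid
(109,269,401): 109+269 ≤ 401 → not valid
3 of the 7 triples form a triangle.

3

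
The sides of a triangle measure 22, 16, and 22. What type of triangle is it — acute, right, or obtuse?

acute

Compare the square of the longest side to the sum of squares of the other two: 16² + 22² = 740 > 484 = 22².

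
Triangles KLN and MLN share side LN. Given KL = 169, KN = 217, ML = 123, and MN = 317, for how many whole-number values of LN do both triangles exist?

191

From triangle KLN: 48 < LN < 386.
From triangle MLN: 194 < LN < 440.
Intersection: 194 < LN < 386, so integers 195 through 385: 191 values.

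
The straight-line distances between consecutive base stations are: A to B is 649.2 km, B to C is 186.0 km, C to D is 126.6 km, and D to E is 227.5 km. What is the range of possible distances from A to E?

109.1 ≤ AE ≤ 1189.3 km

The maximum is all hops collinear in one direction: 649.2 + 186.0 + 126.6 + 227.5 = 1189.3.
The longest hop is 649.2; the others sum to 540.1. Folding the others back against it leaves at least 649.2 − 540.1 = 109.1.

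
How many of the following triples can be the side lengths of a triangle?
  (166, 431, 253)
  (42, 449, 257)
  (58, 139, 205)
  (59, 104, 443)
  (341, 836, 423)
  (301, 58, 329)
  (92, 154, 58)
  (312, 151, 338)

2

(166,253,431): 166+253 ≤ 431 → not valid
(42,257,449): 42+257 ≤ 449 → not valid
(58,139,205): 58+139 ≤ 205 → not valid
(59,104,443): 59+104 ≤ 443 → not valid
(341,423,836): 341+423 ≤ 836 → not valid
(58,301,329): 58+301 > 329 → valid
(58,92,154): 58+92 ≤ 154 → not valid
(151,312,338): 151+312 > 338 → valid
2 of the 8 triples form a triangle.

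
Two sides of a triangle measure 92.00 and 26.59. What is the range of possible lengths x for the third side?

65.41 < x < 118.59

By the triangle inequality, x must be less than 92.00 + 26.59 = 118.59 and greater than |92.00 − 26.59| = 65.41.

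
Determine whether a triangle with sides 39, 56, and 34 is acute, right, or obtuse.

Compare the square of the longest side to the sum of squares of the other two: 34² + 39² = 2677 < 3136 = 56².

obtuse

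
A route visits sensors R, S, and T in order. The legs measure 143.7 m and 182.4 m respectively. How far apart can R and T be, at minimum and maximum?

38.7 ≤ RT ≤ 326.1 m

By the triangle inequality, |143.7 − 182.4| ≤ RT ≤ 143.7 + 182.4.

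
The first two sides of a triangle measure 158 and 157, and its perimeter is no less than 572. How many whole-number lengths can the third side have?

Triangle inequality: 1 < x < 315. Perimeter ≥ 572 gives x ≥ 572 − 158 − 157 = 257.
So 257 ≤ x < 315; integers 257 through 314: 58 values.

58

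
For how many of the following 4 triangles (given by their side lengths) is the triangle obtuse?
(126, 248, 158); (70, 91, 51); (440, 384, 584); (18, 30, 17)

(126,248,158): 126²+158² = 40840 < 61504 = 248² → obtuse
(70,91,51): 51²+70² = 7501 < 8281 = 91² → obtuse
(440,384,584): 384²+440² = 341056 = 584² → right
(18,30,17): 17²+18² = 613 < 900 = 30² → obtuse
3 of the 4 are obtuse.

3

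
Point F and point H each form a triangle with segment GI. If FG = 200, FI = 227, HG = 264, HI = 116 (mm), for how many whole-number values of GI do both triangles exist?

From triangle FGI: 27 < GI < 427.
From triangle HGI: 148 < GI < 380.
Intersection: 148 < GI < 380, so integers 149 through 379: 231 values.

231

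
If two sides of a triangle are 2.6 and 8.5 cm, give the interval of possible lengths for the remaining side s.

5.9 < s < 11.1 (cm)

By the triangle inequality, s must be less than 2.6 + 8.5 = 11.1 and greater than |2.6 − 8.5| = 5.9.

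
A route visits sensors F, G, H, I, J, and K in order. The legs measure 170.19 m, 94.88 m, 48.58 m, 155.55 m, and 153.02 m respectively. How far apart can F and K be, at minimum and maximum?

The maximum is all hops collinear in one direction: 170.19 + 94.88 + 48.58 + 155.55 + 153.02 = 622.22.
The longest hop is 170.19; the others sum to 452.03. Since 170.19 ≤ 452.03, the path can fold back on itself completely, so the minimum distance is 0.

0 ≤ FK ≤ 622.22 m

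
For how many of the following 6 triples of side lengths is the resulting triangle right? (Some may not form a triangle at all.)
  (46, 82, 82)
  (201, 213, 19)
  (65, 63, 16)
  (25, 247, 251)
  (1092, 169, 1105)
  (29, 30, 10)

(46,82,82): 46²+82² = 8840 > 6724 = 82² → acute
(201,213,19): 19²+201² = 40762 < 45369 = 213² → obtuse
(65,63,16): 16²+63² = 4225 = 65² → right
(25,247,251): 25²+247² = 61634 < 63001 = 251² → obtuse
(1092,169,1105): 169²+1092² = 1221025 = 1105² → right
(29,30,10): 10²+29² = 941 > 900 = 30² → acute
2 of the 6 are right.

2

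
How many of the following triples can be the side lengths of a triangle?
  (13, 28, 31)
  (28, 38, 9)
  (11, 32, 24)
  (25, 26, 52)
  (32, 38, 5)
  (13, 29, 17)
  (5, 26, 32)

3

(13,28,31): 13+28 > 31 → valid
(9,28,38): 9+28 ≤ 38 → not valid
(11,24,32): 11+24 > 32 → valid
(25,26,52): 25+26 ≤ 52 → not valid
(5,32,38): 5+32 ≤ 38 → not valid
(13,17,29): 13+17 > 29 → valid
(5,26,32): 5+26 ≤ 32 → not valid
3 of the 7 triples form a triangle.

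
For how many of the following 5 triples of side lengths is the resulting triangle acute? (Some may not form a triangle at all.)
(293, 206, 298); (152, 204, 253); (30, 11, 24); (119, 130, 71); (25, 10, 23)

4

(293,206,298): 206²+293² = 128285 > 88804 = 298² → acute
(152,204,253): 152²+204² = 64720 > 64009 = 253² → acute
(30,11,24): 11²+24² = 697 < 900 = 30² → obtuse
(119,130,71): 71²+119² = 19202 > 16900 = 130² → acute
(25,10,23): 10²+23² = 629 > 625 = 25² → acute
4 of the 5 are acute.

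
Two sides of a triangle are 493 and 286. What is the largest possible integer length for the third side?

The third side must be strictly less than 493 + 286 = 779.
The largest integer below 779 is 778.

778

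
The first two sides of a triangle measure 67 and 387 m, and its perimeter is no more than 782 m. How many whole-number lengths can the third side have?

Triangle inequality: 320 < x < 454. Perimeter ≤ 782 gives x ≤ 782 − 67 − 387 = 328.
So 320 < x ≤ 328; integers 321 through 328: 8 values.

8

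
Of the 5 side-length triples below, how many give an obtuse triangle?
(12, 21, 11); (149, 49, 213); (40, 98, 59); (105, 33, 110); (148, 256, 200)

(12,21,11): 11²+12² = 265 < 441 = 21² → obtuse
(149,49,213): 49+149 ≤ 213, not a triangle
(40,98,59): 40²+59² = 5081 < 9604 = 98² → obtuse
(105,33,110): 33²+105² = 12114 > 12100 = 110² → acute
(148,256,200): 148²+200² = 61904 < 65536 = 256² → obtuse
3 of the 5 are obtuse.

3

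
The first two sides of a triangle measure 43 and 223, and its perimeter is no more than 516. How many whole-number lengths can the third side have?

70

Triangle inequality: 180 < x < 266. Perimeter ≤ 516 gives x ≤ 516 − 43 − 223 = 250.
So 180 < x ≤ 250; integers 181 through 250: 70 values.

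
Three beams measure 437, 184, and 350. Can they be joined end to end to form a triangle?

The longest side is 437, and the other two sum to 534.
Since 534 > 437, the triangle inequality holds.

Yes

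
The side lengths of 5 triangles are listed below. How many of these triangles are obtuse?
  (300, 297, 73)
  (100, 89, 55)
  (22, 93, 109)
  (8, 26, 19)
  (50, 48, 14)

2

(300,297,73): 73²+297² = 93538 > 90000 = 300² → acute
(100,89,55): 55²+89² = 10946 > 10000 = 100² → acute
(22,93,109): 22²+93² = 9133 < 11881 = 109² → obtuse
(8,26,19): 8²+19² = 425 < 676 = 26² → obtuse
(50,48,14): 14²+48² = 2500 = 50² → right
2 of the 5 are obtuse.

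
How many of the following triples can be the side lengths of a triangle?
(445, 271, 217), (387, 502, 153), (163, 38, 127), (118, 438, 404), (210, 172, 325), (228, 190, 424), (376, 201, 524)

(217,271,445): 217+271 > 445 → valid
(153,387,502): 153+387 > 502 → valid
(38,127,163): 38+127 > 163 → valid
(118,404,438): 118+404 > 438 → valid
(172,210,325): 172+210 > 325 → valid
(190,228,424): 190+228 ≤ 424 → not valid
(201,376,524): 201+376 > 524 → valid
6 of the 7 triples form a triangle.

6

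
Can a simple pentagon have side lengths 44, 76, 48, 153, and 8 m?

Yes

A pentagon exists iff every side is shorter than the sum of the others — equivalently, the longest side is less than the sum of the rest.
Longest side 153 < 176 (sum of the remaining 4), so yes.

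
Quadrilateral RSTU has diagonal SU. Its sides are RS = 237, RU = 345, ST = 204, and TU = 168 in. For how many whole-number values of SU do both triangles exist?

From triangle RSU: 108 < SU < 582.
From triangle TSU: 36 < SU < 372.
Intersection: 108 < SU < 372, so integers 109 through 371: 263 values.

263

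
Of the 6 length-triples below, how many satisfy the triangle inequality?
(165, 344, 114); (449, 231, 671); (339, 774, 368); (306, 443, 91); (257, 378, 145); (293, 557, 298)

(114,165,344): 114+165 ≤ 344 → not valid
(231,449,671): 231+449 > 671 → valid
(339,368,774): 339+368 ≤ 774 → not valid
(91,306,443): 91+306 ≤ 443 → not valid
(145,257,378): 145+257 > 378 → valid
(293,298,557): 293+298 > 557 → valid
3 of the 6 triples form a triangle.

3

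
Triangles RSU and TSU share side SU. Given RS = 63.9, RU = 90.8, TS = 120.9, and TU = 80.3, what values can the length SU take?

40.6 < SU < 154.7

From triangle RSU: |63.9 − 90.8| < SU < 63.9 + 90.8, i.e. 26.9 < SU < 154.7.
From triangle TSU: 40.6 < SU < 201.2.
Both must hold, so SU lies in the intersection.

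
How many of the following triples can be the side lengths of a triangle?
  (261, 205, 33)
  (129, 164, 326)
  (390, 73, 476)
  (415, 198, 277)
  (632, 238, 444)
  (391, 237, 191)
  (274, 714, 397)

(33,205,261): 33+205 ≤ 261 → not valid
(129,164,326): 129+164 ≤ 326 → not valid
(73,390,476): 73+390 ≤ 476 → not valid
(198,277,415): 198+277 > 415 → valid
(238,444,632): 238+444 > 632 → valid
(191,237,391): 191+237 > 391 → valid
(274,397,714): 274+397 ≤ 714 → not valid
3 of the 7 triples form a triangle.

3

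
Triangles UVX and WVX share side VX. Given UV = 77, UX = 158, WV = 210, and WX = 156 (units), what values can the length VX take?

From triangle UVX: |77 − 158| < VX < 77 + 158, i.e. 81 < VX < 235.
From triangle WVX: 54 < VX < 366.
Both must hold, so VX lies in the intersection.

81 < VX < 235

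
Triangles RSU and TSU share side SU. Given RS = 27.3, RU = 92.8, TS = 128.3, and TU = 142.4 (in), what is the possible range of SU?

From triangle RSU: |27.3 − 92.8| < SU < 27.3 + 92.8, i.e. 65.5 < SU < 120.1.
From triangle TSU: 14.1 < SU < 270.7.
Both must hold, so SU lies in the intersection.

65.5 < SU < 120.1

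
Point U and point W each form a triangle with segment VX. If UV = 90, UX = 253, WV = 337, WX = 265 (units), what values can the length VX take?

163 < VX < 343

From triangle UVX: |90 − 253| < VX < 90 + 253, i.e. 163 < VX < 343.
From triangle WVX: 72 < VX < 602.
Both must hold, so VX lies in the intersection.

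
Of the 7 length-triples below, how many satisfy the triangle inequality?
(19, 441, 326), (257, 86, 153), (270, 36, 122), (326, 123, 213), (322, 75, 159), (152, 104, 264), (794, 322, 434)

(19,326,441): 19+326 ≤ 441 → not valid
(86,153,257): 86+153 ≤ 257 → not valid
(36,122,270): 36+122 ≤ 270 → not valid
(123,213,326): 123+213 > 326 → valid
(75,159,322): 75+159 ≤ 322 → not valid
(104,152,264): 104+152 ≤ 264 → not valid
(322,434,794): 322+434 ≤ 794 → not valid
1 of the 7 triples forms a triangle.

1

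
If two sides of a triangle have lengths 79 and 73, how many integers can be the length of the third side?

145

The third side lies in the open interval (6, 152).
Integers from 7 to 151 inclusive: 151 − 7 + 1 = 145.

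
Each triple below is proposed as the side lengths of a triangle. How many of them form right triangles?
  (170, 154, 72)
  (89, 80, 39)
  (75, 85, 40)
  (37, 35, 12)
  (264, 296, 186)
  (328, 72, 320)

(170,154,72): 72²+154² = 28900 = 170² → right
(89,80,39): 39²+80² = 7921 = 89² → right
(75,85,40): 40²+75² = 7225 = 85² → right
(37,35,12): 12²+35² = 1369 = 37² → right
(264,296,186): 186²+264² = 104292 > 87616 = 296² → acute
(328,72,320): 72²+320² = 107584 = 328² → right
5 of the 6 are right.

5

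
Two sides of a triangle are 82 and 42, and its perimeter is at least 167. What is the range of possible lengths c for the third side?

Triangle inequality alone gives 40 < c < 124.
The perimeter condition gives c ≥ 167 − 82 − 42 = 43.
Intersecting the two: 43 ≤ c < 124.

43 ≤ c < 124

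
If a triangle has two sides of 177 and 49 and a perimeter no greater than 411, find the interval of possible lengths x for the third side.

128 < x ≤ 185

Triangle inequality alone gives 128 < x < 226.
The perimeter condition gives x ≤ 411 − 177 − 49 = 185.
Intersecting the two: 128 < x ≤ 185.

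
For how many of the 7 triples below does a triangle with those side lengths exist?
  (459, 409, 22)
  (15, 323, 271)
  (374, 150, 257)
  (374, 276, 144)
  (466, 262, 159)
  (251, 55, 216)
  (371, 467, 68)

(22,409,459): 22+409 ≤ 459 → not valid
(15,271,323): 15+271 ≤ 323 → not valid
(150,257,374): 150+257 > 374 → valid
(144,276,374): 144+276 > 374 → valid
(159,262,466): 159+262 ≤ 466 → not valid
(55,216,251): 55+216 > 251 → valid
(68,371,467): 68+371 ≤ 467 → not valid
3 of the 7 triples form a triangle.

3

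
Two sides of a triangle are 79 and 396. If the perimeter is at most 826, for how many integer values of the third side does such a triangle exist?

Triangle inequality: 317 < x < 475. Perimeter ≤ 826 gives x ≤ 826 − 79 − 396 = 351.
So 317 < x ≤ 351; integers 318 through 351: 34 values.

34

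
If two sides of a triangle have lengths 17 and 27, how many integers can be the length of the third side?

33

The third side lies in the open interval (10, 44).
Integers from 11 to 43 inclusive: 43 − 11 + 1 = 33.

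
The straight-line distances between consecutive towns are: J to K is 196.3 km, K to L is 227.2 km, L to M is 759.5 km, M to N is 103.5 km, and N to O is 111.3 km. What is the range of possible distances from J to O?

121.2 ≤ JO ≤ 1397.8 km

The maximum is all hops collinear in one direction: 196.3 + 227.2 + 759.5 + 103.5 + 111.3 = 1397.8.
The longest hop is 759.5; the others sum to 638.3. Folding the others back against it leaves at least 759.5 − 638.3 = 121.2.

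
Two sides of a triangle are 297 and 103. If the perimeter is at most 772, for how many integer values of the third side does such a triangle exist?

Triangle inequality: 194 < x < 400. Perimeter ≤ 772 gives x ≤ 772 − 297 − 103 = 372.
So 194 < x ≤ 372; integers 195 through 372: 178 values.

178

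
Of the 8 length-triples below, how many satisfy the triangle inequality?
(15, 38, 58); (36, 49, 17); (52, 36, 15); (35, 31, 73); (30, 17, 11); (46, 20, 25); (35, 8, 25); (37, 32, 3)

1

(15,38,58): 15+38 ≤ 58 → not valid
(17,36,49): 17+36 > 49 → valid
(15,36,52): 15+36 ≤ 52 → not valid
(31,35,73): 31+35 ≤ 73 → not valid
(11,17,30): 11+17 ≤ 30 → not valid
(20,25,46): 20+25 ≤ 46 → not valid
(8,25,35): 8+25 ≤ 35 → not valid
(3,32,37): 3+32 ≤ 37 → not valid
1 of the 8 triples forms a triangle.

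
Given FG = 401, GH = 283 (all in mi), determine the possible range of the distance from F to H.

By the triangle inequality, |401 − 283| ≤ FH ≤ 401 + 283.

118 ≤ FH ≤ 684 mi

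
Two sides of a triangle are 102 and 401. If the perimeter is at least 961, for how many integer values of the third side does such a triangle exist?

45

Triangle inequality: 299 < x < 503. Perimeter ≥ 961 gives x ≥ 961 − 102 − 401 = 458.
So 458 ≤ x < 503; integers 458 through 502: 45 values.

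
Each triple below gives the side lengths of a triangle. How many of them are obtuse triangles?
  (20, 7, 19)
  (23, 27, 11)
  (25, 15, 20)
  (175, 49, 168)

1

(20,7,19): 7²+19² = 410 > 400 = 20² → acute
(23,27,11): 11²+23² = 650 < 729 = 27² → obtuse
(25,15,20): 15²+20² = 625 = 25² → right
(175,49,168): 49²+168² = 30625 = 175² → right
1 of the 4 is obtuse.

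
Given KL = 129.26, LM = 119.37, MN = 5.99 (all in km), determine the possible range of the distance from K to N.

The maximum is all hops collinear in one direction: 129.26 + 119.37 + 5.99 = 254.62.
The longest hop is 129.26; the others sum to 125.36. Folding the others back against it leaves at least 129.26 − 125.36 = 3.90.

3.90 ≤ KN ≤ 254.62 km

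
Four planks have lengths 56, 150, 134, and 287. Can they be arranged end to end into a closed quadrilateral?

A quadrilateral exists iff every side is shorter than the sum of the others — equivalently, the longest side is less than the sum of the rest.
Longest side 287 < 340 (sum of the remaining 3), so yes.

Yes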